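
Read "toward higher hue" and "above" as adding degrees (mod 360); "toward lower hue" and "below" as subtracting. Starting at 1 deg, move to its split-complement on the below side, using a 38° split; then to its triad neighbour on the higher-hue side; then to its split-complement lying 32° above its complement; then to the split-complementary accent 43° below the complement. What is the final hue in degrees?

252°

split-comp 38° ↓ +142°: 1 + 142 = 143°
triadic ↑ +120°: 143 + 120 = 263°
split-comp 32° ↑ +212°: 263 + 212 = 475 → 475 − 360 = 115°
split-comp 43° ↓ +137°: 115 + 137 = 252°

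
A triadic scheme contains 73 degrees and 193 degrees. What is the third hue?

A triad spaces three hues 120° apart.
The full set is {73°, 193°, 313°}.

313°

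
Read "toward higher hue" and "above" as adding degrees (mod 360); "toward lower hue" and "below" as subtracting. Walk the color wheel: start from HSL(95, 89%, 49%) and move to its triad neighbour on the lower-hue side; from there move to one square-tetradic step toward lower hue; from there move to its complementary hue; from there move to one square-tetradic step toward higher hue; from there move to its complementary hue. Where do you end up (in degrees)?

95 − 120 = -25 → -25 + 360 = 335°   (triadic ↓)
335 − 90 = 245°   (square ↓)
245 + 180 = 425 → 425 − 360 = 65°   (complement)
65 + 90 = 155°   (square ↑)
155 + 180 = 335°   (complement)

335°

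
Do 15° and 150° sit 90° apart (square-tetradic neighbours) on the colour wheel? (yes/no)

no

Angular distance: |15 − 150| = 135 = 135°.
90° apart (square-tetradic neighbours) requires 90°.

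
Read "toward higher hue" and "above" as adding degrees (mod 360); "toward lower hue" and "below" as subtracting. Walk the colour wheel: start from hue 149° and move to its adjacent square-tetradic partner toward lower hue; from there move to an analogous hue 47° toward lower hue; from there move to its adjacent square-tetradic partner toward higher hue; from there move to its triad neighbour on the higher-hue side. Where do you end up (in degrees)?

222°

149 − 90 = 59°   (square ↓)
59 − 47 = 12°   (analog 47° ↓)
12 + 90 = 102°   (square ↑)
102 + 120 = 222°   (triadic ↑)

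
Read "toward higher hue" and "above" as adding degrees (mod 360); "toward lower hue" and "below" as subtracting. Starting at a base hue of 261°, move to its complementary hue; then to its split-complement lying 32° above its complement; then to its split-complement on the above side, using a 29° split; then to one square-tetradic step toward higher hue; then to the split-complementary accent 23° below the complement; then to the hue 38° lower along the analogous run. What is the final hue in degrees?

complement +180°: 261 + 180 = 441 → 441 − 360 = 81°
split-comp 32° ↑ +212°: 81 + 212 = 293°
split-comp 29° ↑ +209°: 293 + 209 = 502 → 502 − 360 = 142°
square ↑ +90°: 142 + 90 = 232°
split-comp 23° ↓ +157°: 232 + 157 = 389 → 389 − 360 = 29°
analog 38° ↓ −38°: 29 − 38 = -9 → -9 + 360 = 351°

351°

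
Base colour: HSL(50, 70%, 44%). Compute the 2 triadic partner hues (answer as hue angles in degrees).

170° and 290°

A triad places three hues 120° apart.
50 + 120 = 170°
50 + 240 = 290°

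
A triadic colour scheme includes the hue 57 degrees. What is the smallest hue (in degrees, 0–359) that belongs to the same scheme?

A triad places three hues 120° apart.
The full set through 57° is {57°, 177°, 297°}.

57°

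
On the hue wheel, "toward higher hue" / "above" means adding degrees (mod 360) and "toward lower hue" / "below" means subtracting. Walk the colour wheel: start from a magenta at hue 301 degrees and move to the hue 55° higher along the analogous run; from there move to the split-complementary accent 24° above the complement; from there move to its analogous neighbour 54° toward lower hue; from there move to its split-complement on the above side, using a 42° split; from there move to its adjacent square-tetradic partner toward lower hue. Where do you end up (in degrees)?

278°

301 + 55 = 356°   (analog 55° ↑)
356 + 204 = 560 → 560 − 360 = 200°   (split-comp 24° ↑)
200 − 54 = 146°   (analog 54° ↓)
146 + 222 = 368 → 368 − 360 = 8°   (split-comp 42° ↑)
8 − 90 = -82 → -82 + 360 = 278°   (square ↓)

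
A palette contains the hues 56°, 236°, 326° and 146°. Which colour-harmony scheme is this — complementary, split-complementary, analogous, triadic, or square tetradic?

Sort the hues: 56°, 146°, 236°, 326°.
Successive gaps around the wheel: 90°, 90°, 90°, 90°.
Four hues every 90° form a square tetradic scheme.

square tetradic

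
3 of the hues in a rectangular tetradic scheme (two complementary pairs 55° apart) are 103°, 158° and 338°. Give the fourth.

283°

A rectangular tetradic uses two complementary pairs 55° apart: offsets 0°, 55°, 180°, 235°.
Among {103°, 158°, 338°}, 338° and 158° are a 180° pair.
The remaining hue 103° needs its own complement: 103 + 180 = 283°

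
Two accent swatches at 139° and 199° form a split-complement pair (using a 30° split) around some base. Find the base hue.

349°

The accents sit 30° either side of the complement, so the complement is their short-arc midpoint on the wheel.
Short-arc midpoint of 139° and 199°: 169°.
Base is 180° from the complement: 169 − 180 = -11 → -11 + 360 = 349°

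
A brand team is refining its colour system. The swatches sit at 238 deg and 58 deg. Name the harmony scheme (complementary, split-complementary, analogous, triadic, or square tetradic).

Sort the hues: 58°, 238°.
Successive gaps around the wheel: 180°, 180°.
Two hues 180° apart are complementary.

complementary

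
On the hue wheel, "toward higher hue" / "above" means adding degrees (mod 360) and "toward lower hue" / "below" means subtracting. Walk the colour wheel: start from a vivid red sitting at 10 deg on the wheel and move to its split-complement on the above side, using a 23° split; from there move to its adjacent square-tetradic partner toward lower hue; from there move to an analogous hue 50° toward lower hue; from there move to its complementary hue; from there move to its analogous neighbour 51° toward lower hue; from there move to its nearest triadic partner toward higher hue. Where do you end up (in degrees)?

split-comp 23° ↑ +203°: 10 + 203 = 213°
square ↓ −90°: 213 − 90 = 123°
analog 50° ↓ −50°: 123 − 50 = 73°
complement +180°: 73 + 180 = 253°
analog 51° ↓ −51°: 253 − 51 = 202°
triadic ↑ +120°: 202 + 120 = 322°

322°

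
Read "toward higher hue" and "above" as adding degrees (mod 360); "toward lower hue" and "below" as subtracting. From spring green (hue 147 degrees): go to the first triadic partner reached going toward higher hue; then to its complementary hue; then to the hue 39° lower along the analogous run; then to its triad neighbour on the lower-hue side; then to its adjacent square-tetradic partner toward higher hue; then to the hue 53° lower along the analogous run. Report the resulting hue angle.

147 + 120 = 267°   (triadic ↑)
267 + 180 = 447 → 447 − 360 = 87°   (complement)
87 − 39 = 48°   (analog 39° ↓)
48 − 120 = -72 → -72 + 360 = 288°   (triadic ↓)
288 + 90 = 378 → 378 − 360 = 18°   (square ↑)
18 − 53 = -35 → -35 + 360 = 325°   (analog 53° ↓)

325°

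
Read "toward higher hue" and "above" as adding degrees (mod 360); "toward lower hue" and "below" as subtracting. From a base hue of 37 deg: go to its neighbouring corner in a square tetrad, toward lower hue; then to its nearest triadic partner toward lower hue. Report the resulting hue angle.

187°

−90° (square ↓): 37 − 90 = -53 → -53 + 360 = 307°
−120° (triadic ↓): 307 − 120 = 187°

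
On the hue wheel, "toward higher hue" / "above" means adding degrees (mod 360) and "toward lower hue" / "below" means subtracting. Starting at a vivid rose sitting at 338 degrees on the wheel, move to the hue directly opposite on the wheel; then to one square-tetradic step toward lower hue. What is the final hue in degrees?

338 + 180 = 518 → 518 − 360 = 158°   (complement)
158 − 90 = 68°   (square ↓)

68°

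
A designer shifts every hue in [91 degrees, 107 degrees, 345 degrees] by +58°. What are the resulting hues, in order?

91 + 58 = 149°
107 + 58 = 165°
345 + 58 = 403 → 403 − 360 = 43°

149°, 165°, 43°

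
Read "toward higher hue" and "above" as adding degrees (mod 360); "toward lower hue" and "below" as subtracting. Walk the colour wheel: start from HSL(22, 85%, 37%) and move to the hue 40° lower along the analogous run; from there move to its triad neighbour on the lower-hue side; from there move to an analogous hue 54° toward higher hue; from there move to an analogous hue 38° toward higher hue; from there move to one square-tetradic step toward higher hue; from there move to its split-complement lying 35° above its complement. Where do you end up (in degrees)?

−40° (analog 40° ↓): 22 − 40 = -18 → -18 + 360 = 342°
−120° (triadic ↓): 342 − 120 = 222°
+54° (analog 54° ↑): 222 + 54 = 276°
+38° (analog 38° ↑): 276 + 38 = 314°
+90° (square ↑): 314 + 90 = 404 → 404 − 360 = 44°
+215° (split-comp 35° ↑): 44 + 215 = 259°

259°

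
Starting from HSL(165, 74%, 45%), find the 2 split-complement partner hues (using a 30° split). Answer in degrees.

315° and 15°

Split-complementary hues sit 30° either side of the complement.
Complement of 165 degrees: 165 + 180 = 345°
345 − 30 = 315°
345 + 30 = 375 → 375 − 360 = 15°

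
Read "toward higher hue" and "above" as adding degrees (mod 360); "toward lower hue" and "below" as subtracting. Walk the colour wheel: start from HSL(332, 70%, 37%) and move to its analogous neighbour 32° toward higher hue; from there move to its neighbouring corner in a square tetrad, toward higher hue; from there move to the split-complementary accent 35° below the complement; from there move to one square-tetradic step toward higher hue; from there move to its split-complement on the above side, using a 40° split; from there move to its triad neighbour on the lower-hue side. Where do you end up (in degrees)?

69°

analog 32° ↑ +32°: 332 + 32 = 364 → 364 − 360 = 4°
square ↑ +90°: 4 + 90 = 94°
split-comp 35° ↓ +145°: 94 + 145 = 239°
square ↑ +90°: 239 + 90 = 329°
split-comp 40° ↑ +220°: 329 + 220 = 549 → 549 − 360 = 189°
triadic ↓ −120°: 189 − 120 = 69°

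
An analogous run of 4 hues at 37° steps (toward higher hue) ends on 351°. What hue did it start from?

240°

3 steps of 37° (toward higher hue) give a net shift of +111°.
Start = end − shift: 351 − 111 = 240°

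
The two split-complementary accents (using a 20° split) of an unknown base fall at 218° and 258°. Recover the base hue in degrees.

58°

The accents sit 20° either side of the complement, so the complement is their short-arc midpoint on the wheel.
Short-arc midpoint of 218° and 258°: 238°.
Base is 180° from the complement: 238 − 180 = 58°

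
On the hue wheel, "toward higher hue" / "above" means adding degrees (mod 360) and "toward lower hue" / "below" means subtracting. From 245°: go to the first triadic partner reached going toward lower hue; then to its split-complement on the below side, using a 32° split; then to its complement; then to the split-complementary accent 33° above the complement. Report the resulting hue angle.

245 − 120 = 125°   (triadic ↓)
125 + 148 = 273°   (split-comp 32° ↓)
273 + 180 = 453 → 453 − 360 = 93°   (complement)
93 + 213 = 306°   (split-comp 33° ↑)

306°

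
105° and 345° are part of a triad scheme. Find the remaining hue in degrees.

225°

A triad places three hues 120° apart.
The full set through 105° is {105°, 225°, 345°}.
Given {105°, 345°}, the missing hue is 225°.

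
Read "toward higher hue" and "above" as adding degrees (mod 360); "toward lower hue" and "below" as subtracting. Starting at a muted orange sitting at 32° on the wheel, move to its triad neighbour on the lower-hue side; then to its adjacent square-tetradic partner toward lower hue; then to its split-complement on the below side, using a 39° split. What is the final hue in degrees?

323°

32 − 120 = -88 → -88 + 360 = 272°   (triadic ↓)
272 − 90 = 182°   (square ↓)
182 + 141 = 323°   (split-comp 39° ↓)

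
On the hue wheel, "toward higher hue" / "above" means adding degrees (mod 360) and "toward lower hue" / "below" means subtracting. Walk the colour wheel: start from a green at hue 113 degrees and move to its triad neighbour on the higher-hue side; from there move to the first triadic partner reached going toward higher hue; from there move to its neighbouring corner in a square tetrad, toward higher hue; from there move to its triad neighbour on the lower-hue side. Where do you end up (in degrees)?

323°

113 + 120 = 233°   (triadic ↑)
233 + 120 = 353°   (triadic ↑)
353 + 90 = 443 → 443 − 360 = 83°   (square ↑)
83 − 120 = -37 → -37 + 360 = 323°   (triadic ↓)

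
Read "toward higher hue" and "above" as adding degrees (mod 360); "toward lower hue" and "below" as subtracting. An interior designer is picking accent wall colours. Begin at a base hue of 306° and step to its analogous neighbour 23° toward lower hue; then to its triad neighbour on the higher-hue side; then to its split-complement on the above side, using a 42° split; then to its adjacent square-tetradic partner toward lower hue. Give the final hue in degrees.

175°

analog 23° ↓ −23°: 306 − 23 = 283°
triadic ↑ +120°: 283 + 120 = 403 → 403 − 360 = 43°
split-comp 42° ↑ +222°: 43 + 222 = 265°
square ↓ −90°: 265 − 90 = 175°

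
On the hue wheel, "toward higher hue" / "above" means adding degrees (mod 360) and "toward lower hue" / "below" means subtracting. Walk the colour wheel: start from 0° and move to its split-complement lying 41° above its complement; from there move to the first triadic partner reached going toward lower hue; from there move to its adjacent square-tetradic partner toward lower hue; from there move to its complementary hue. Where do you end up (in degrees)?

191°

split-comp 41° ↑ +221°: 0 + 221 = 221°
triadic ↓ −120°: 221 − 120 = 101°
square ↓ −90°: 101 − 90 = 11°
complement +180°: 11 + 180 = 191°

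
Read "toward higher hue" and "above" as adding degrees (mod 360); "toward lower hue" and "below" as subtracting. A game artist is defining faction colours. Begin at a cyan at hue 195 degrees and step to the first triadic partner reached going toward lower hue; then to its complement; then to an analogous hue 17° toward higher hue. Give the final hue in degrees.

triadic ↓ −120°: 195 − 120 = 75°
complement +180°: 75 + 180 = 255°
analog 17° ↑ +17°: 255 + 17 = 272°

272°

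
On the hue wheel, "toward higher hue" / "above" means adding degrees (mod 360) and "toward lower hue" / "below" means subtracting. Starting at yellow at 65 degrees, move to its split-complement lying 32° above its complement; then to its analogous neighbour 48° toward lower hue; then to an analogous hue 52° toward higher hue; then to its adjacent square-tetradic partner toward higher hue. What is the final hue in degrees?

+212° (split-comp 32° ↑): 65 + 212 = 277°
−48° (analog 48° ↓): 277 − 48 = 229°
+52° (analog 52° ↑): 229 + 52 = 281°
+90° (square ↑): 281 + 90 = 371 → 371 − 360 = 11°

11°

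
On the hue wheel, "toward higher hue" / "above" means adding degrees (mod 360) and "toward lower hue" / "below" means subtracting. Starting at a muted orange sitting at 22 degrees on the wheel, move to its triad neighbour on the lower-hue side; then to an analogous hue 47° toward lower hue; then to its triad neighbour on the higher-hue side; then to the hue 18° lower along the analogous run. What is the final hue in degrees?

317°

triadic ↓ −120°: 22 − 120 = -98 → -98 + 360 = 262°
analog 47° ↓ −47°: 262 − 47 = 215°
triadic ↑ +120°: 215 + 120 = 335°
analog 18° ↓ −18°: 335 − 18 = 317°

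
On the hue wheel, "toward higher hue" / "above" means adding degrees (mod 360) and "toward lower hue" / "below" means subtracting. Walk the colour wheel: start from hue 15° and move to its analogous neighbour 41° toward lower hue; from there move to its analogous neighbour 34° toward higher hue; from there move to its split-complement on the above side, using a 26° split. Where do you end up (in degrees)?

214°

analog 41° ↓ −41°: 15 − 41 = -26 → -26 + 360 = 334°
analog 34° ↑ +34°: 334 + 34 = 368 → 368 − 360 = 8°
split-comp 26° ↑ +206°: 8 + 206 = 214°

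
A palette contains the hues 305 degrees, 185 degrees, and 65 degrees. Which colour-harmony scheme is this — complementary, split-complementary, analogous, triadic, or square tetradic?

Sort the hues: 65°, 185°, 305°.
Successive gaps around the wheel: 120°, 120°, 120°.
Three hues equally spaced 120° apart form a triad.

triadic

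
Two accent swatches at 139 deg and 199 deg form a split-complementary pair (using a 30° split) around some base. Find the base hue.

The accents sit 30° either side of the complement, so the complement is their short-arc midpoint on the wheel.
Short-arc midpoint of 139° and 199°: 169°.
Base is 180° from the complement: 169 − 180 = -11 → -11 + 360 = 349°

349°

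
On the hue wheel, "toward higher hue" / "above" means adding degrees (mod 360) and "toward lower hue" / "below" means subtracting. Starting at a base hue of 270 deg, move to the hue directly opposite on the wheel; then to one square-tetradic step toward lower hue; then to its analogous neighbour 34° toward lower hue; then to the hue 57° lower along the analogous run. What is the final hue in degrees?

270 + 180 = 450 → 450 − 360 = 90°   (complement)
90 − 90 = 0°   (square ↓)
0 − 34 = -34 → -34 + 360 = 326°   (analog 34° ↓)
326 − 57 = 269°   (analog 57° ↓)

269°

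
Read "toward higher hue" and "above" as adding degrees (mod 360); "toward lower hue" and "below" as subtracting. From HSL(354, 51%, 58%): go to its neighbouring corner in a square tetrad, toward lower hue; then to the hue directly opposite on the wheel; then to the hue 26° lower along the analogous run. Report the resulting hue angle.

58°

square ↓ −90°: 354 − 90 = 264°
complement +180°: 264 + 180 = 444 → 444 − 360 = 84°
analog 26° ↓ −26°: 84 − 26 = 58°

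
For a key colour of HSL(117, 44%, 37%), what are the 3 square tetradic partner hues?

117 + 90 = 207°
117 + 180 = 297°
117 + 270 = 387 → 387 − 360 = 27°

207°, 297° and 27°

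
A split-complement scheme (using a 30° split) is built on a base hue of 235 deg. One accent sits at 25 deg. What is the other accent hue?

85°

Split-complementary hues sit 30° either side of the complement.
Complement of the base 235°: 235 + 180 = 415 → 415 − 360 = 55°
The given accent 25° is 30° one side of 55°; the other accent sits 30° the other side: 55 + 30 = 85°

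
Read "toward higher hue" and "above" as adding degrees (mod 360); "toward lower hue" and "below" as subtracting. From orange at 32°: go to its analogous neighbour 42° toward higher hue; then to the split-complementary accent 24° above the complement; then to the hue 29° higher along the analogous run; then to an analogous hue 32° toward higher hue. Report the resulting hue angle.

339°

analog 42° ↑ +42°: 32 + 42 = 74°
split-comp 24° ↑ +204°: 74 + 204 = 278°
analog 29° ↑ +29°: 278 + 29 = 307°
analog 32° ↑ +32°: 307 + 32 = 339°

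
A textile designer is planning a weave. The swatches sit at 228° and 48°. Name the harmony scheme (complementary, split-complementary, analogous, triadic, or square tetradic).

Sort the hues: 48°, 228°.
Successive gaps around the wheel: 180°, 180°.
Two hues 180° apart are complementary.

complementary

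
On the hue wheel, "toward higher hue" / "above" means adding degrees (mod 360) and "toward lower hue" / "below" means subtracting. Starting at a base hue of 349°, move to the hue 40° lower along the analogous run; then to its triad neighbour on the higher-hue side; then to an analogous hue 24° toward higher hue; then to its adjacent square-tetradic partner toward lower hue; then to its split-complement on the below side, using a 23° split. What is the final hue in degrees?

−40° (analog 40° ↓): 349 − 40 = 309°
+120° (triadic ↑): 309 + 120 = 429 → 429 − 360 = 69°
+24° (analog 24° ↑): 69 + 24 = 93°
−90° (square ↓): 93 − 90 = 3°
+157° (split-comp 23° ↓): 3 + 157 = 160°

160°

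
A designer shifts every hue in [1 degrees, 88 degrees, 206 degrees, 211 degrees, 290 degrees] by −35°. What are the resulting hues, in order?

1 − 35 = -34 → -34 + 360 = 326°
88 − 35 = 53°
206 − 35 = 171°
211 − 35 = 176°
290 − 35 = 255°

326°, 53°, 171°, 176°, 255°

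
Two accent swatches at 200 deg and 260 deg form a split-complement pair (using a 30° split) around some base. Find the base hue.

The accents sit 30° either side of the complement, so the complement is their short-arc midpoint on the wheel.
Short-arc midpoint of 200° and 260°: 230°.
Base is 180° from the complement: 230 − 180 = 50°

50°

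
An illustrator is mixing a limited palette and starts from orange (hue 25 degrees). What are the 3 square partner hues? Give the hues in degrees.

A square tetradic scheme places four hues every 90°.
25 + 90 = 115°
25 + 180 = 205°
25 + 270 = 295°

115°, 205°, 295°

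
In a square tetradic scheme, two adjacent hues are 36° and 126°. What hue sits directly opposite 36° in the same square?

216°

A square tetradic scheme places four hues 90° apart; opposite corners are 180° apart.
36 + 180 = 216°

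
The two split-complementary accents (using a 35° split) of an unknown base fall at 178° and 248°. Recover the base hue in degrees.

33°

The accents sit 35° either side of the complement, so the complement is their short-arc midpoint on the wheel.
Short-arc midpoint of 178° and 248°: 213°.
Base is 180° from the complement: 213 − 180 = 33°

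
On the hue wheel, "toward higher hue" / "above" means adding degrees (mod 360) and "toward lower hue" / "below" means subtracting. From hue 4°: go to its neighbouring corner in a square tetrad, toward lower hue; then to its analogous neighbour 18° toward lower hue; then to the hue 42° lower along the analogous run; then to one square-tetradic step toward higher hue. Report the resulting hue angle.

square ↓ −90°: 4 − 90 = -86 → -86 + 360 = 274°
analog 18° ↓ −18°: 274 − 18 = 256°
analog 42° ↓ −42°: 256 − 42 = 214°
square ↑ +90°: 214 + 90 = 304°

304°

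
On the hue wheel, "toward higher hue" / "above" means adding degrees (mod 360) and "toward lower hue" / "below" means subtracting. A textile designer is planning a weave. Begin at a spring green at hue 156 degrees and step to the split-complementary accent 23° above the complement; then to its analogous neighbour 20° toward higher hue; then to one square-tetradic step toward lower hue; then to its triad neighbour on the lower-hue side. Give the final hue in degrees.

169°

156 + 203 = 359°   (split-comp 23° ↑)
359 + 20 = 379 → 379 − 360 = 19°   (analog 20° ↑)
19 − 90 = -71 → -71 + 360 = 289°   (square ↓)
289 − 120 = 169°   (triadic ↓)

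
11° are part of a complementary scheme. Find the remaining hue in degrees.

191°

The complement sits 180° across the wheel.
The full set through 11° is {11°, 191°}.
Given {11°}, the missing hue is 191°.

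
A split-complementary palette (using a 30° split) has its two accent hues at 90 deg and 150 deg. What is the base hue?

300°

The accents sit 30° either side of the complement, so the complement is their short-arc midpoint on the wheel.
Short-arc midpoint of 90° and 150°: 120°.
Base is 180° from the complement: 120 − 180 = -60 → -60 + 360 = 300°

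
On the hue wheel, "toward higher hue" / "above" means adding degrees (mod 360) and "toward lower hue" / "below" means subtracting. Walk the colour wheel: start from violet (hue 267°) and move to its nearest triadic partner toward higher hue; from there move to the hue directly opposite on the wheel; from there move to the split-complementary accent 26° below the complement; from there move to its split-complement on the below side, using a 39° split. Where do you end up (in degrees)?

+120° (triadic ↑): 267 + 120 = 387 → 387 − 360 = 27°
+180° (complement): 27 + 180 = 207°
+154° (split-comp 26° ↓): 207 + 154 = 361 → 361 − 360 = 1°
+141° (split-comp 39° ↓): 1 + 141 = 142°

142°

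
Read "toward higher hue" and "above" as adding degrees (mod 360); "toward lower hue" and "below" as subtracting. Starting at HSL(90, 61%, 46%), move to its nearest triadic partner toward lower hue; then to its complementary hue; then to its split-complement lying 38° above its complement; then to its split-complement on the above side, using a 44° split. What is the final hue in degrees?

triadic ↓ −120°: 90 − 120 = -30 → -30 + 360 = 330°
complement +180°: 330 + 180 = 510 → 510 − 360 = 150°
split-comp 38° ↑ +218°: 150 + 218 = 368 → 368 − 360 = 8°
split-comp 44° ↑ +224°: 8 + 224 = 232°

232°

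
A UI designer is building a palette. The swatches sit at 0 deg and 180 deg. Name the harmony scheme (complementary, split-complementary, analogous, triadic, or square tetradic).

complementary

Sort the hues: 0°, 180°.
Successive gaps around the wheel: 180°, 180°.
Two hues 180° apart are complementary.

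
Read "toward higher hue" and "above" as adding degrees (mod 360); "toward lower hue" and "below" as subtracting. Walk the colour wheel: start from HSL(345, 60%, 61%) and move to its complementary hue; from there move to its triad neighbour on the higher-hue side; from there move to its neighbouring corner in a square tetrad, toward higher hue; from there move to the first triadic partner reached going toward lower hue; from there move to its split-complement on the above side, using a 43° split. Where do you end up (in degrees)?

118°

+180° (complement): 345 + 180 = 525 → 525 − 360 = 165°
+120° (triadic ↑): 165 + 120 = 285°
+90° (square ↑): 285 + 90 = 375 → 375 − 360 = 15°
−120° (triadic ↓): 15 − 120 = -105 → -105 + 360 = 255°
+223° (split-comp 43° ↑): 255 + 223 = 478 → 478 − 360 = 118°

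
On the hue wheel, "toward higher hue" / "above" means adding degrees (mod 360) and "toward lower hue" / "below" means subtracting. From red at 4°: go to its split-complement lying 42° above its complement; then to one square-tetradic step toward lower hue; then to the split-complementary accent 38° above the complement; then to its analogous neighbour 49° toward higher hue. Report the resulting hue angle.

+222° (split-comp 42° ↑): 4 + 222 = 226°
−90° (square ↓): 226 − 90 = 136°
+218° (split-comp 38° ↑): 136 + 218 = 354°
+49° (analog 49° ↑): 354 + 49 = 403 → 403 − 360 = 43°

43°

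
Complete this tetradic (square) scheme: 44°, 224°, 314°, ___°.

A square tetradic scheme places four hues every 90°.
The full set through 44° is {44°, 134°, 224°, 314°}.
Given {44°, 224°, 314°}, the missing hue is 134°.

134°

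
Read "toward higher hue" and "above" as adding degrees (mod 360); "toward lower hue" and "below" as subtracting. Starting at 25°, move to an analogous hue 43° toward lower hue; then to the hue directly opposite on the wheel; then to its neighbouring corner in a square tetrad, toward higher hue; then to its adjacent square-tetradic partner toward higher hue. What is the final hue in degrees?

−43° (analog 43° ↓): 25 − 43 = -18 → -18 + 360 = 342°
+180° (complement): 342 + 180 = 522 → 522 − 360 = 162°
+90° (square ↑): 162 + 90 = 252°
+90° (square ↑): 252 + 90 = 342°

342°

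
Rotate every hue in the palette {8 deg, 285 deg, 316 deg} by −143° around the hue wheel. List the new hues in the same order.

225°, 142°, 173°

8 − 143 = -135 → -135 + 360 = 225°
285 − 143 = 142°
316 − 143 = 173°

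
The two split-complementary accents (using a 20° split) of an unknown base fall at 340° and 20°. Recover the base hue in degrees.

The accents sit 20° either side of the complement, so the complement is their short-arc midpoint on the wheel.
Short-arc midpoint of 340° and 20°: 0°.
Base is 180° from the complement: 0 − 180 = -180 → -180 + 360 = 180°

180°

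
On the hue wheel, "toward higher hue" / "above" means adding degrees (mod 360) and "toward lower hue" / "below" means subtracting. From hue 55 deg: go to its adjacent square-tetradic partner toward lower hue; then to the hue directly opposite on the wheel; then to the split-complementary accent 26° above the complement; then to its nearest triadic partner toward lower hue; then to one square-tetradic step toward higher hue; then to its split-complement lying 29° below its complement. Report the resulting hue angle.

112°

55 − 90 = -35 → -35 + 360 = 325°   (square ↓)
325 + 180 = 505 → 505 − 360 = 145°   (complement)
145 + 206 = 351°   (split-comp 26° ↑)
351 − 120 = 231°   (triadic ↓)
231 + 90 = 321°   (square ↑)
321 + 151 = 472 → 472 − 360 = 112°   (split-comp 29° ↓)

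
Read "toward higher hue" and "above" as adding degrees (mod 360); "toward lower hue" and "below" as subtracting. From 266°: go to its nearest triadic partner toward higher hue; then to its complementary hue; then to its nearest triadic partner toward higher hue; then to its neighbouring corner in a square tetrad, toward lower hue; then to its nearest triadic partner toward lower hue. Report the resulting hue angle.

116°

266 + 120 = 386 → 386 − 360 = 26°   (triadic ↑)
26 + 180 = 206°   (complement)
206 + 120 = 326°   (triadic ↑)
326 − 90 = 236°   (square ↓)
236 − 120 = 116°   (triadic ↓)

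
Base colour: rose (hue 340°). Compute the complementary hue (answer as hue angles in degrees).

340 + 180 = 520 → 520 − 360 = 160°

160°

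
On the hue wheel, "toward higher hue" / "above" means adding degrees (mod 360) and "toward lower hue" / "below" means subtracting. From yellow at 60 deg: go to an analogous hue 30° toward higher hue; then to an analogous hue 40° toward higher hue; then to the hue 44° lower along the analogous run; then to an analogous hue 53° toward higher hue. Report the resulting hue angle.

analog 30° ↑ +30°: 60 + 30 = 90°
analog 40° ↑ +40°: 90 + 40 = 130°
analog 44° ↓ −44°: 130 − 44 = 86°
analog 53° ↑ +53°: 86 + 53 = 139°

139°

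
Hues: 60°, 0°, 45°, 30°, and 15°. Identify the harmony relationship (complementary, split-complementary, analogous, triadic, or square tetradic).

analogous

Sort the hues: 0°, 15°, 30°, 45°, 60°.
Successive gaps around the wheel: 15°, 15°, 15°, 15°, 300°.
A run of hues at equal small steps (15°) with one large closing gap is an analogous group.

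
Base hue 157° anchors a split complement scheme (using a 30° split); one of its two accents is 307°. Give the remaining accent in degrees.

7°

Split-complementary hues sit 30° either side of the complement.
Complement of the base 157°: 157 + 180 = 337°
The given accent 307° is 30° one side of 337°; the other accent sits 30° the other side: 337 + 30 = 367 → 367 − 360 = 7°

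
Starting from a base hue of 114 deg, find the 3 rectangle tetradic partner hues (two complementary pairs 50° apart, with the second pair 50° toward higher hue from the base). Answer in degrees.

164°, 294°, 344°

A rectangular tetradic uses two complementary pairs 50° apart: offsets 0°, 50°, 180°, 230°.
114 + 50 = 164°
114 + 180 = 294°
114 + 230 = 344°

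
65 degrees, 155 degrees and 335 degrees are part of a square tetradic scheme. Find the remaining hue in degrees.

245°

A square tetradic scheme places four hues every 90°.
The full set through 65° is {65°, 155°, 245°, 335°}.
Given {65°, 155°, 335°}, the missing hue is 245°.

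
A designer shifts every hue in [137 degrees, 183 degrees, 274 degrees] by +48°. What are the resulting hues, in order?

137 + 48 = 185°
183 + 48 = 231°
274 + 48 = 322°

185°, 231°, 322°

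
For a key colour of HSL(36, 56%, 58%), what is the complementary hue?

The complement sits 180° across the wheel.
36 + 180 = 216°

216°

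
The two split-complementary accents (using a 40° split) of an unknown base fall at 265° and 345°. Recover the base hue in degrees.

The accents sit 40° either side of the complement, so the complement is their short-arc midpoint on the wheel.
Short-arc midpoint of 265° and 345°: 305°.
Base is 180° from the complement: 305 − 180 = 125°

125°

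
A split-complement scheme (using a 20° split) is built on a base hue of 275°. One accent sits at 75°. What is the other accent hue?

Split-complementary hues sit 20° either side of the complement.
Complement of the base 275°: 275 + 180 = 455 → 455 − 360 = 95°
The given accent 75° is 20° one side of 95°; the other accent sits 20° the other side: 95 + 20 = 115°

115°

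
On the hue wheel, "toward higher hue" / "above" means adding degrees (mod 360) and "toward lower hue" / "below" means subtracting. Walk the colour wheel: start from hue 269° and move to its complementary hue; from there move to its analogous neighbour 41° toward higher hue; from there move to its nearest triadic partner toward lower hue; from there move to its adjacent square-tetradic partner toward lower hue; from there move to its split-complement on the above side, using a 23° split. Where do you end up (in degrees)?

complement +180°: 269 + 180 = 449 → 449 − 360 = 89°
analog 41° ↑ +41°: 89 + 41 = 130°
triadic ↓ −120°: 130 − 120 = 10°
square ↓ −90°: 10 − 90 = -80 → -80 + 360 = 280°
split-comp 23° ↑ +203°: 280 + 203 = 483 → 483 − 360 = 123°

123°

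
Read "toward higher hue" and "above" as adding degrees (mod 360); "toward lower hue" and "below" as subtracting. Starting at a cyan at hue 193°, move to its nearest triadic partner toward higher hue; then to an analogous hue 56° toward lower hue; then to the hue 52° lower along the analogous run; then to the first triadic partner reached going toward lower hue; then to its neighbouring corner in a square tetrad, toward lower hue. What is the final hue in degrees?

193 + 120 = 313°   (triadic ↑)
313 − 56 = 257°   (analog 56° ↓)
257 − 52 = 205°   (analog 52° ↓)
205 − 120 = 85°   (triadic ↓)
85 − 90 = -5 → -5 + 360 = 355°   (square ↓)

355°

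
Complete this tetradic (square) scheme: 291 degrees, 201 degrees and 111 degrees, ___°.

A square tetradic scheme places four hues every 90°.
The full set through 111° is {21°, 111°, 201°, 291°}.
Given {111°, 201°, 291°}, the missing hue is 21°.

21°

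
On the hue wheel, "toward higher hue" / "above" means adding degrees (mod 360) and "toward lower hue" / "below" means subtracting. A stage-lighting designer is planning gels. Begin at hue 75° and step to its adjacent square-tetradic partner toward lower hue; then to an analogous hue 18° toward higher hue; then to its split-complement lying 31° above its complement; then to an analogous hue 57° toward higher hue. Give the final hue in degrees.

271°

square ↓ −90°: 75 − 90 = -15 → -15 + 360 = 345°
analog 18° ↑ +18°: 345 + 18 = 363 → 363 − 360 = 3°
split-comp 31° ↑ +211°: 3 + 211 = 214°
analog 57° ↑ +57°: 214 + 57 = 271°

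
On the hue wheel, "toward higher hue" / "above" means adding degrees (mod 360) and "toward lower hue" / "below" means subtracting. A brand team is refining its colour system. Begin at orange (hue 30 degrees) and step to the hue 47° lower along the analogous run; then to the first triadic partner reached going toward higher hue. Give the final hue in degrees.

103°

−47° (analog 47° ↓): 30 − 47 = -17 → -17 + 360 = 343°
+120° (triadic ↑): 343 + 120 = 463 → 463 − 360 = 103°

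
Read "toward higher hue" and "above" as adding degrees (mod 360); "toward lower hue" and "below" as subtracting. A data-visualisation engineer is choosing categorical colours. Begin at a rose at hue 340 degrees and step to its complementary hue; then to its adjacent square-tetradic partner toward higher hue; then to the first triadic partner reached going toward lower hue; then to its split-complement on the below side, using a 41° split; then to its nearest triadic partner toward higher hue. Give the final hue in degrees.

29°

+180° (complement): 340 + 180 = 520 → 520 − 360 = 160°
+90° (square ↑): 160 + 90 = 250°
−120° (triadic ↓): 250 − 120 = 130°
+139° (split-comp 41° ↓): 130 + 139 = 269°
+120° (triadic ↑): 269 + 120 = 389 → 389 − 360 = 29°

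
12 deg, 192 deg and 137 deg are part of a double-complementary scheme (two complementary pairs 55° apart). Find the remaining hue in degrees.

A rectangular tetradic uses two complementary pairs 55° apart: offsets 0°, 55°, 180°, 235°.
Among {12°, 137°, 192°}, 12° and 192° are a 180° pair.
The remaining hue 137° needs its own complement: 137 + 180 = 317°

317°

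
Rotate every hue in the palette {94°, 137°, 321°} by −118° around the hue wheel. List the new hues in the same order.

94 − 118 = -24 → -24 + 360 = 336°
137 − 118 = 19°
321 − 118 = 203°

336°, 19°, 203°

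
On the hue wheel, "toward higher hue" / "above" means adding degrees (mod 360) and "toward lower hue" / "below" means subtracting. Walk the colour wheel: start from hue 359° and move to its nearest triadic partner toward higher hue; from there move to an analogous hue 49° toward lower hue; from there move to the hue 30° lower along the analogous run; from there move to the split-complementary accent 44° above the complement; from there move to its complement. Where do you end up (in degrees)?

359 + 120 = 479 → 479 − 360 = 119°   (triadic ↑)
119 − 49 = 70°   (analog 49° ↓)
70 − 30 = 40°   (analog 30° ↓)
40 + 224 = 264°   (split-comp 44° ↑)
264 + 180 = 444 → 444 − 360 = 84°   (complement)

84°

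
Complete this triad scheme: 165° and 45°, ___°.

285°

A triad places three hues 120° apart.
The full set through 45° is {45°, 165°, 285°}.
Given {45°, 165°}, the missing hue is 285°.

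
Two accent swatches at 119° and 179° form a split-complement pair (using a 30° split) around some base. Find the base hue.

329°

The accents sit 30° either side of the complement, so the complement is their short-arc midpoint on the wheel.
Short-arc midpoint of 119° and 179°: 149°.
Base is 180° from the complement: 149 − 180 = -31 → -31 + 360 = 329°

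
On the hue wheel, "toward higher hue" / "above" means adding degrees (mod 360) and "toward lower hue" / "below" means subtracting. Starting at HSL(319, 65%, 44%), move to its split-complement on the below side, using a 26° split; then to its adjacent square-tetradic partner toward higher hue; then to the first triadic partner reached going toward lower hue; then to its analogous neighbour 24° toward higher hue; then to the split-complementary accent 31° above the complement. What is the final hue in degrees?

318°

+154° (split-comp 26° ↓): 319 + 154 = 473 → 473 − 360 = 113°
+90° (square ↑): 113 + 90 = 203°
−120° (triadic ↓): 203 − 120 = 83°
+24° (analog 24° ↑): 83 + 24 = 107°
+211° (split-comp 31° ↑): 107 + 211 = 318°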